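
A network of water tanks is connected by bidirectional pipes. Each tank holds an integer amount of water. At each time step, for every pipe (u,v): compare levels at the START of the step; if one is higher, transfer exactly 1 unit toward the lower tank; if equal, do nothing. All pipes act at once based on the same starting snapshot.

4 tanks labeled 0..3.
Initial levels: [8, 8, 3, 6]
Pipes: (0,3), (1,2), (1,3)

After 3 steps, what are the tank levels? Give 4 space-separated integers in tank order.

Answer: 7 5 6 7

Derivation:
Step 1: flows [0->3,1->2,1->3] -> levels [7 6 4 8]
Step 2: flows [3->0,1->2,3->1] -> levels [8 6 5 6]
Step 3: flows [0->3,1->2,1=3] -> levels [7 5 6 7]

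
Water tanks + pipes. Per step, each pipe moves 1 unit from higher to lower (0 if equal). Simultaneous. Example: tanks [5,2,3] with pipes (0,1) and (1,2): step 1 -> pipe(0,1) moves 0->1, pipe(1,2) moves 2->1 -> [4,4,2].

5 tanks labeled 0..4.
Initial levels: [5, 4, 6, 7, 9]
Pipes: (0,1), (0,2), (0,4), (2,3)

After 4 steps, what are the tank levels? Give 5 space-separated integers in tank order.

Step 1: flows [0->1,2->0,4->0,3->2] -> levels [6 5 6 6 8]
Step 2: flows [0->1,0=2,4->0,2=3] -> levels [6 6 6 6 7]
Step 3: flows [0=1,0=2,4->0,2=3] -> levels [7 6 6 6 6]
Step 4: flows [0->1,0->2,0->4,2=3] -> levels [4 7 7 6 7]

Answer: 4 7 7 6 7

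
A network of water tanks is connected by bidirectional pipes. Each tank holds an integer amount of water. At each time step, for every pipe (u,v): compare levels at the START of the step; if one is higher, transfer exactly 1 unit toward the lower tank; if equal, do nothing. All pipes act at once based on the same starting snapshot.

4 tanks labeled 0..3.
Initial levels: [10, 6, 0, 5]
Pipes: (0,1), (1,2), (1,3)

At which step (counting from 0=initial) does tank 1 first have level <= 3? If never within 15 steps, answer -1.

Step 1: flows [0->1,1->2,1->3] -> levels [9 5 1 6]
Step 2: flows [0->1,1->2,3->1] -> levels [8 6 2 5]
Step 3: flows [0->1,1->2,1->3] -> levels [7 5 3 6]
Step 4: flows [0->1,1->2,3->1] -> levels [6 6 4 5]
Step 5: flows [0=1,1->2,1->3] -> levels [6 4 5 6]
Step 6: flows [0->1,2->1,3->1] -> levels [5 7 4 5]
Step 7: flows [1->0,1->2,1->3] -> levels [6 4 5 6]
  -> period-2 cycle (repeats step 5); tank 1 never drops to <=3
Tank 1 never reaches <=3 within 15 steps

Answer: -1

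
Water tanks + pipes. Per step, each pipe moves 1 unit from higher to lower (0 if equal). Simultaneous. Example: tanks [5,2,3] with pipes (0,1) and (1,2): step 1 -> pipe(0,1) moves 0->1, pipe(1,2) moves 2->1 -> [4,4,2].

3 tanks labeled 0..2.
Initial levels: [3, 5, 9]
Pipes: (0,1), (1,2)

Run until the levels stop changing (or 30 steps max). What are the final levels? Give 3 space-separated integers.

Step 1: flows [1->0,2->1] -> levels [4 5 8]
Step 2: flows [1->0,2->1] -> levels [5 5 7]
Step 3: flows [0=1,2->1] -> levels [5 6 6]
Step 4: flows [1->0,1=2] -> levels [6 5 6]
Step 5: flows [0->1,2->1] -> levels [5 7 5]
Step 6: flows [1->0,1->2] -> levels [6 5 6]
  -> period-2 cycle: step 6 state = step 4 state; never stabilizes
  -> state at step 30: (30-4) mod 2 = 0, same as step 4 -> [6 5 6]

Answer: 6 5 6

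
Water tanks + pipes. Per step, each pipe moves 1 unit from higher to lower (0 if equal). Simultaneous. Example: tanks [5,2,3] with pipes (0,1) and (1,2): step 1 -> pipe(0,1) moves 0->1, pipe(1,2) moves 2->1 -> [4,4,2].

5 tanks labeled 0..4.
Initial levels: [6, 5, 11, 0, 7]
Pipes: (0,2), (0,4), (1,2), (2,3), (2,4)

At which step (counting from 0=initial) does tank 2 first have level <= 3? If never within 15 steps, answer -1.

Step 1: flows [2->0,4->0,2->1,2->3,2->4] -> levels [8 6 7 1 7]
Step 2: flows [0->2,0->4,2->1,2->3,2=4] -> levels [6 7 6 2 8]
Step 3: flows [0=2,4->0,1->2,2->3,4->2] -> levels [7 6 7 3 6]
Step 4: flows [0=2,0->4,2->1,2->3,2->4] -> levels [6 7 4 4 8]
Step 5: flows [0->2,4->0,1->2,2=3,4->2] -> levels [6 6 7 4 6]
Step 6: flows [2->0,0=4,2->1,2->3,2->4] -> levels [7 7 3 5 7]
Tank 2 first reaches <=3 at step 6

Answer: 6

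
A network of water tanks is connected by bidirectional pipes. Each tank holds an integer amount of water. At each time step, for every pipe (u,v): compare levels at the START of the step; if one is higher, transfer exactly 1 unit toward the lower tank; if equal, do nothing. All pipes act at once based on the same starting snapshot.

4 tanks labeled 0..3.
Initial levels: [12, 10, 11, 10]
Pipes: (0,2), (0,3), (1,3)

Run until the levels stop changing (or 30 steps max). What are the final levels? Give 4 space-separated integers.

Step 1: flows [0->2,0->3,1=3] -> levels [10 10 12 11]
Step 2: flows [2->0,3->0,3->1] -> levels [12 11 11 9]
Step 3: flows [0->2,0->3,1->3] -> levels [10 10 12 11]
  -> period-2 cycle: step 3 state = step 1 state; never stabilizes
  -> state at step 30: (30-1) mod 2 = 1, same as step 2 -> [12 11 11 9]

Answer: 12 11 11 9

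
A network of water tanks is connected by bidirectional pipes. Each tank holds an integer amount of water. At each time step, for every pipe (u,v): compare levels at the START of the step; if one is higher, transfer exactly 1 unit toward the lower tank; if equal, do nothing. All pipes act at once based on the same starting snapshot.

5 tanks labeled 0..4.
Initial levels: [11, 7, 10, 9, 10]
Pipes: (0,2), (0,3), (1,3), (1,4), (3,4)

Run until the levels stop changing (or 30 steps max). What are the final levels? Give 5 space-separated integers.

Answer: 11 9 10 7 10

Derivation:
Step 1: flows [0->2,0->3,3->1,4->1,4->3] -> levels [9 9 11 10 8]
Step 2: flows [2->0,3->0,3->1,1->4,3->4] -> levels [11 9 10 7 10]
Step 3: flows [0->2,0->3,1->3,4->1,4->3] -> levels [9 9 11 10 8]
  -> period-2 cycle: step 3 state = step 1 state; never stabilizes
  -> state at step 30: (30-1) mod 2 = 1, same as step 2 -> [11 9 10 7 10]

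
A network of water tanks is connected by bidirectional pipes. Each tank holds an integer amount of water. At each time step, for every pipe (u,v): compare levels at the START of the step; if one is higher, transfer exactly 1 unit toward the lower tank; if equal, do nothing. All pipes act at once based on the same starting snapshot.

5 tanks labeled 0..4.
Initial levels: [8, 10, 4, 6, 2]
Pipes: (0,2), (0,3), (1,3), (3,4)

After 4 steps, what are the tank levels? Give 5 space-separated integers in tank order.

Answer: 6 6 6 6 6

Derivation:
Step 1: flows [0->2,0->3,1->3,3->4] -> levels [6 9 5 7 3]
Step 2: flows [0->2,3->0,1->3,3->4] -> levels [6 8 6 6 4]
Step 3: flows [0=2,0=3,1->3,3->4] -> levels [6 7 6 6 5]
Step 4: flows [0=2,0=3,1->3,3->4] -> levels [6 6 6 6 6]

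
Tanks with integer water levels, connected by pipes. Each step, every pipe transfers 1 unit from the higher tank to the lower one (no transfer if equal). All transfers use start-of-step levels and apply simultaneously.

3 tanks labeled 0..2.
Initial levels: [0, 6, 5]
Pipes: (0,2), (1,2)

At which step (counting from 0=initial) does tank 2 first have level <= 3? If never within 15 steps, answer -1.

Answer: 4

Derivation:
Step 1: flows [2->0,1->2] -> levels [1 5 5]
Step 2: flows [2->0,1=2] -> levels [2 5 4]
Step 3: flows [2->0,1->2] -> levels [3 4 4]
Step 4: flows [2->0,1=2] -> levels [4 4 3]
Tank 2 first reaches <=3 at step 4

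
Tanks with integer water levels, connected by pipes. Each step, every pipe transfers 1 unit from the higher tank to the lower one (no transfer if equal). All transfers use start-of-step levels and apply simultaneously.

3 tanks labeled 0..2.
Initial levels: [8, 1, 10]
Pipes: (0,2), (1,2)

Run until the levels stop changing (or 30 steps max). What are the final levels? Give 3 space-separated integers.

Answer: 6 6 7

Derivation:
Step 1: flows [2->0,2->1] -> levels [9 2 8]
Step 2: flows [0->2,2->1] -> levels [8 3 8]
Step 3: flows [0=2,2->1] -> levels [8 4 7]
Step 4: flows [0->2,2->1] -> levels [7 5 7]
Step 5: flows [0=2,2->1] -> levels [7 6 6]
Step 6: flows [0->2,1=2] -> levels [6 6 7]
Step 7: flows [2->0,2->1] -> levels [7 7 5]
Step 8: flows [0->2,1->2] -> levels [6 6 7]
  -> period-2 cycle: step 8 state = step 6 state; never stabilizes
  -> state at step 30: (30-6) mod 2 = 0, same as step 6 -> [6 6 7]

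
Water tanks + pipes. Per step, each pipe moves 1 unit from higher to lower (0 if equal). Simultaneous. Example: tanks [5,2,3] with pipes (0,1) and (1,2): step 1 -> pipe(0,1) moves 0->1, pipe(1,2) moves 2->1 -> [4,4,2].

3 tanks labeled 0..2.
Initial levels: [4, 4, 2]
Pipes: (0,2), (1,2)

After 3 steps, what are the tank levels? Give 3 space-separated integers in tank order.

Answer: 3 3 4

Derivation:
Step 1: flows [0->2,1->2] -> levels [3 3 4]
Step 2: flows [2->0,2->1] -> levels [4 4 2]
  -> period-2 cycle: step 2 state = step 0 state
  -> state at step 3: (3-0) mod 2 = 1, same as step 1 -> [3 3 4]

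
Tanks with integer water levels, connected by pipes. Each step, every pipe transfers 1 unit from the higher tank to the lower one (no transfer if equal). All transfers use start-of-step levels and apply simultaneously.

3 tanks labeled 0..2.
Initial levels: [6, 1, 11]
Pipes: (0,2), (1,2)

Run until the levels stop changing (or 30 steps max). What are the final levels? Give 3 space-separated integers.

Answer: 6 6 6

Derivation:
Step 1: flows [2->0,2->1] -> levels [7 2 9]
Step 2: flows [2->0,2->1] -> levels [8 3 7]
Step 3: flows [0->2,2->1] -> levels [7 4 7]
Step 4: flows [0=2,2->1] -> levels [7 5 6]
Step 5: flows [0->2,2->1] -> levels [6 6 6]
Step 6: flows [0=2,1=2] -> levels [6 6 6]
  -> stable (no change)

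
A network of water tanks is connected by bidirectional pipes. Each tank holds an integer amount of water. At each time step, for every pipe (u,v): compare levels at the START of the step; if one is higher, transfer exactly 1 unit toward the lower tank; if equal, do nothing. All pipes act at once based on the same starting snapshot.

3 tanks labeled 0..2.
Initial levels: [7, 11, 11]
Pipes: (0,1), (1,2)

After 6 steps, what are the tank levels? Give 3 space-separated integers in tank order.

Step 1: flows [1->0,1=2] -> levels [8 10 11]
Step 2: flows [1->0,2->1] -> levels [9 10 10]
Step 3: flows [1->0,1=2] -> levels [10 9 10]
Step 4: flows [0->1,2->1] -> levels [9 11 9]
Step 5: flows [1->0,1->2] -> levels [10 9 10]
  -> period-2 cycle: step 5 state = step 3 state
  -> state at step 6: (6-3) mod 2 = 1, same as step 4 -> [9 11 9]

Answer: 9 11 9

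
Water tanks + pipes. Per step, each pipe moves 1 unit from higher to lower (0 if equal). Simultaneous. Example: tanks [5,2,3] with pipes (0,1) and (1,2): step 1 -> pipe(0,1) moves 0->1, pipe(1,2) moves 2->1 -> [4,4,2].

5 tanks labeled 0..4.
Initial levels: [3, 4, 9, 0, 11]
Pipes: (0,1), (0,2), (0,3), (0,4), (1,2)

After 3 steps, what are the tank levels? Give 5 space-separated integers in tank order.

Answer: 6 4 6 3 8

Derivation:
Step 1: flows [1->0,2->0,0->3,4->0,2->1] -> levels [5 4 7 1 10]
Step 2: flows [0->1,2->0,0->3,4->0,2->1] -> levels [5 6 5 2 9]
Step 3: flows [1->0,0=2,0->3,4->0,1->2] -> levels [6 4 6 3 8]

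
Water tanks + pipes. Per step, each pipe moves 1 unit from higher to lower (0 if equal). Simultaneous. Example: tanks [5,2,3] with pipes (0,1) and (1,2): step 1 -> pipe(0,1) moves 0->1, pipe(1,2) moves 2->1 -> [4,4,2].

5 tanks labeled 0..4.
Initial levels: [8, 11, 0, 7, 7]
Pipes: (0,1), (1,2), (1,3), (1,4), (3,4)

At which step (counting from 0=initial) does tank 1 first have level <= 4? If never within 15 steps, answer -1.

Answer: -1

Derivation:
Step 1: flows [1->0,1->2,1->3,1->4,3=4] -> levels [9 7 1 8 8]
Step 2: flows [0->1,1->2,3->1,4->1,3=4] -> levels [8 9 2 7 7]
Step 3: flows [1->0,1->2,1->3,1->4,3=4] -> levels [9 5 3 8 8]
Step 4: flows [0->1,1->2,3->1,4->1,3=4] -> levels [8 7 4 7 7]
Step 5: flows [0->1,1->2,1=3,1=4,3=4] -> levels [7 7 5 7 7]
Step 6: flows [0=1,1->2,1=3,1=4,3=4] -> levels [7 6 6 7 7]
Step 7: flows [0->1,1=2,3->1,4->1,3=4] -> levels [6 9 6 6 6]
Step 8: flows [1->0,1->2,1->3,1->4,3=4] -> levels [7 5 7 7 7]
Step 9: flows [0->1,2->1,3->1,4->1,3=4] -> levels [6 9 6 6 6]
  -> period-2 cycle (repeats step 7); tank 1 never drops to <=4
Tank 1 never reaches <=4 within 15 steps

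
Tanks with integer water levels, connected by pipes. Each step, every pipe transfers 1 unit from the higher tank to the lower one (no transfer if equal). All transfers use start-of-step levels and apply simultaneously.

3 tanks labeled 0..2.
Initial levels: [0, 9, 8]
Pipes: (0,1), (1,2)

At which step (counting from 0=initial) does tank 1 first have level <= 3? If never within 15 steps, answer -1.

Answer: -1

Derivation:
Step 1: flows [1->0,1->2] -> levels [1 7 9]
Step 2: flows [1->0,2->1] -> levels [2 7 8]
Step 3: flows [1->0,2->1] -> levels [3 7 7]
Step 4: flows [1->0,1=2] -> levels [4 6 7]
Step 5: flows [1->0,2->1] -> levels [5 6 6]
Step 6: flows [1->0,1=2] -> levels [6 5 6]
Step 7: flows [0->1,2->1] -> levels [5 7 5]
Step 8: flows [1->0,1->2] -> levels [6 5 6]
  -> period-2 cycle (repeats step 6); tank 1 never drops to <=3
Tank 1 never reaches <=3 within 15 steps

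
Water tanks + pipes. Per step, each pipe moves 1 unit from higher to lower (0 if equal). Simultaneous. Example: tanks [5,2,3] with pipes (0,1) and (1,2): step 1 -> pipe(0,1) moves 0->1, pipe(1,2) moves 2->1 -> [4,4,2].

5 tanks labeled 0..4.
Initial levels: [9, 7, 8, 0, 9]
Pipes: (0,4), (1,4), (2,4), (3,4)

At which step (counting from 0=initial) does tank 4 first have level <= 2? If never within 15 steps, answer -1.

Answer: -1

Derivation:
Step 1: flows [0=4,4->1,4->2,4->3] -> levels [9 8 9 1 6]
Step 2: flows [0->4,1->4,2->4,4->3] -> levels [8 7 8 2 8]
Step 3: flows [0=4,4->1,2=4,4->3] -> levels [8 8 8 3 6]
Step 4: flows [0->4,1->4,2->4,4->3] -> levels [7 7 7 4 8]
Step 5: flows [4->0,4->1,4->2,4->3] -> levels [8 8 8 5 4]
Step 6: flows [0->4,1->4,2->4,3->4] -> levels [7 7 7 4 8]
  -> period-2 cycle (repeats step 4); tank 4 never drops to <=2
Tank 4 never reaches <=2 within 15 steps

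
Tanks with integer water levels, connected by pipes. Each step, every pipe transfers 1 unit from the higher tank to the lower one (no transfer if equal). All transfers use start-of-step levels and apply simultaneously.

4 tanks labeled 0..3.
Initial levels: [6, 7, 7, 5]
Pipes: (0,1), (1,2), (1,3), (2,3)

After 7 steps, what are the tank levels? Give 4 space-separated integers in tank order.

Answer: 7 5 6 7

Derivation:
Step 1: flows [1->0,1=2,1->3,2->3] -> levels [7 5 6 7]
Step 2: flows [0->1,2->1,3->1,3->2] -> levels [6 8 6 5]
Step 3: flows [1->0,1->2,1->3,2->3] -> levels [7 5 6 7]
  -> period-2 cycle: step 3 state = step 1 state
  -> state at step 7: (7-1) mod 2 = 0, same as step 1 -> [7 5 6 7]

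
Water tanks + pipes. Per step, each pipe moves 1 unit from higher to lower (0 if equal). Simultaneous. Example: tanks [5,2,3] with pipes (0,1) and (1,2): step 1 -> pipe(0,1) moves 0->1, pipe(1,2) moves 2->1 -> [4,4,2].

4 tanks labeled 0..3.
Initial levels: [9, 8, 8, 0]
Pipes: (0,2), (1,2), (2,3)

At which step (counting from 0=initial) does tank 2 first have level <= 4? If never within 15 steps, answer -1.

Answer: 7

Derivation:
Step 1: flows [0->2,1=2,2->3] -> levels [8 8 8 1]
Step 2: flows [0=2,1=2,2->3] -> levels [8 8 7 2]
Step 3: flows [0->2,1->2,2->3] -> levels [7 7 8 3]
Step 4: flows [2->0,2->1,2->3] -> levels [8 8 5 4]
Step 5: flows [0->2,1->2,2->3] -> levels [7 7 6 5]
Step 6: flows [0->2,1->2,2->3] -> levels [6 6 7 6]
Step 7: flows [2->0,2->1,2->3] -> levels [7 7 4 7]
Tank 2 first reaches <=4 at step 7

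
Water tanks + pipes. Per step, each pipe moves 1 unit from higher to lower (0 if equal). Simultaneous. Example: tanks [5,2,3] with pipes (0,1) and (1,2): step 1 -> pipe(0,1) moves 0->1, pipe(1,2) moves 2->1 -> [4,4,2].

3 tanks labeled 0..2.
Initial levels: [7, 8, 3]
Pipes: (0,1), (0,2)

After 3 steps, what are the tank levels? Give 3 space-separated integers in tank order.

Step 1: flows [1->0,0->2] -> levels [7 7 4]
Step 2: flows [0=1,0->2] -> levels [6 7 5]
Step 3: flows [1->0,0->2] -> levels [6 6 6]

Answer: 6 6 6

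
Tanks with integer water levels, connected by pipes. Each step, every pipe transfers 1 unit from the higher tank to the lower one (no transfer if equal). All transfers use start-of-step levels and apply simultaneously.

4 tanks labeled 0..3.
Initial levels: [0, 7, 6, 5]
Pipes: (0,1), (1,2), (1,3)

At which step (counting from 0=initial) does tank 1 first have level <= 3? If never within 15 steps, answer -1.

Step 1: flows [1->0,1->2,1->3] -> levels [1 4 7 6]
Step 2: flows [1->0,2->1,3->1] -> levels [2 5 6 5]
Step 3: flows [1->0,2->1,1=3] -> levels [3 5 5 5]
Step 4: flows [1->0,1=2,1=3] -> levels [4 4 5 5]
Step 5: flows [0=1,2->1,3->1] -> levels [4 6 4 4]
Step 6: flows [1->0,1->2,1->3] -> levels [5 3 5 5]
Tank 1 first reaches <=3 at step 6

Answer: 6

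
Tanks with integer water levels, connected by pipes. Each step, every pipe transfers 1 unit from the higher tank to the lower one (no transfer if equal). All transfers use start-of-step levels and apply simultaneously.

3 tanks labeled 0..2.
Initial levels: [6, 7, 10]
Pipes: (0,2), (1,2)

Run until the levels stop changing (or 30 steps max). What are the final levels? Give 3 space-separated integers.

Answer: 8 8 7

Derivation:
Step 1: flows [2->0,2->1] -> levels [7 8 8]
Step 2: flows [2->0,1=2] -> levels [8 8 7]
Step 3: flows [0->2,1->2] -> levels [7 7 9]
Step 4: flows [2->0,2->1] -> levels [8 8 7]
  -> period-2 cycle: step 4 state = step 2 state; never stabilizes
  -> state at step 30: (30-2) mod 2 = 0, same as step 2 -> [8 8 7]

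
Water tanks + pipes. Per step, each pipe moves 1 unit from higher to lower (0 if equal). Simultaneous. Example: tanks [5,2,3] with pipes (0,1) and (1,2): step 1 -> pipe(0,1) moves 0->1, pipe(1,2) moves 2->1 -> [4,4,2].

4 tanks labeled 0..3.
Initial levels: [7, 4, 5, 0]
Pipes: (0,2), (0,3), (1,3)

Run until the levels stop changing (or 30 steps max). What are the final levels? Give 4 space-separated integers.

Answer: 5 4 4 3

Derivation:
Step 1: flows [0->2,0->3,1->3] -> levels [5 3 6 2]
Step 2: flows [2->0,0->3,1->3] -> levels [5 2 5 4]
Step 3: flows [0=2,0->3,3->1] -> levels [4 3 5 4]
Step 4: flows [2->0,0=3,3->1] -> levels [5 4 4 3]
Step 5: flows [0->2,0->3,1->3] -> levels [3 3 5 5]
Step 6: flows [2->0,3->0,3->1] -> levels [5 4 4 3]
  -> period-2 cycle: step 6 state = step 4 state; never stabilizes
  -> state at step 30: (30-4) mod 2 = 0, same as step 4 -> [5 4 4 3]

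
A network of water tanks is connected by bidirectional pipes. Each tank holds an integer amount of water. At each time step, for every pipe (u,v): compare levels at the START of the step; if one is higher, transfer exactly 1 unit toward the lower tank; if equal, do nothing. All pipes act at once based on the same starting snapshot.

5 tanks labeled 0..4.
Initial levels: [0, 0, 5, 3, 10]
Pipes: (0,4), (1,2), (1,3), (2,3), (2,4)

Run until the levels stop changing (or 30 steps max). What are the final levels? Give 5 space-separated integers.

Answer: 3 4 2 4 5

Derivation:
Step 1: flows [4->0,2->1,3->1,2->3,4->2] -> levels [1 2 4 3 8]
Step 2: flows [4->0,2->1,3->1,2->3,4->2] -> levels [2 4 3 3 6]
Step 3: flows [4->0,1->2,1->3,2=3,4->2] -> levels [3 2 5 4 4]
Step 4: flows [4->0,2->1,3->1,2->3,2->4] -> levels [4 4 2 4 4]
Step 5: flows [0=4,1->2,1=3,3->2,4->2] -> levels [4 3 5 3 3]
Step 6: flows [0->4,2->1,1=3,2->3,2->4] -> levels [3 4 2 4 5]
Step 7: flows [4->0,1->2,1=3,3->2,4->2] -> levels [4 3 5 3 3]
  -> period-2 cycle: step 7 state = step 5 state; never stabilizes
  -> state at step 30: (30-5) mod 2 = 1, same as step 6 -> [3 4 2 4 5]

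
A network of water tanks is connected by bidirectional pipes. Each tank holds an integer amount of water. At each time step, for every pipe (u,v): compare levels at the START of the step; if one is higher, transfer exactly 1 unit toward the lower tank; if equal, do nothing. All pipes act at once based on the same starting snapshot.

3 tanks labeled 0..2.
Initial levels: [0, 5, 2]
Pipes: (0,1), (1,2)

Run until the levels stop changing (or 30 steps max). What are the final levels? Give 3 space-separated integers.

Answer: 3 1 3

Derivation:
Step 1: flows [1->0,1->2] -> levels [1 3 3]
Step 2: flows [1->0,1=2] -> levels [2 2 3]
Step 3: flows [0=1,2->1] -> levels [2 3 2]
Step 4: flows [1->0,1->2] -> levels [3 1 3]
Step 5: flows [0->1,2->1] -> levels [2 3 2]
  -> period-2 cycle: step 5 state = step 3 state; never stabilizes
  -> state at step 30: (30-3) mod 2 = 1, same as step 4 -> [3 1 3]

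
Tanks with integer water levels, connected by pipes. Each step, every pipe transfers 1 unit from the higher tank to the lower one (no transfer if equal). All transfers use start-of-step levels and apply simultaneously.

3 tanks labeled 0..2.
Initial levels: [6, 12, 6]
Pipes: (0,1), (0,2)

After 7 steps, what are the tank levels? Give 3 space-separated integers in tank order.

Answer: 8 8 8

Derivation:
Step 1: flows [1->0,0=2] -> levels [7 11 6]
Step 2: flows [1->0,0->2] -> levels [7 10 7]
Step 3: flows [1->0,0=2] -> levels [8 9 7]
Step 4: flows [1->0,0->2] -> levels [8 8 8]
Step 5: flows [0=1,0=2] -> levels [8 8 8]
  -> stable; steps 6..7 unchanged -> [8 8 8]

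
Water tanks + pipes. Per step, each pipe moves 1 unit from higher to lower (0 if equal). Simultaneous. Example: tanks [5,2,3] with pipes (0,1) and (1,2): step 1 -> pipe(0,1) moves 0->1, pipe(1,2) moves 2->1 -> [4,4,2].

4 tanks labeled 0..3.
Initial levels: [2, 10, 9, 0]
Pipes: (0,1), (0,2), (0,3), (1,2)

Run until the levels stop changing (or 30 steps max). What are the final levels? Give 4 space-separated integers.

Answer: 7 5 5 4

Derivation:
Step 1: flows [1->0,2->0,0->3,1->2] -> levels [3 8 9 1]
Step 2: flows [1->0,2->0,0->3,2->1] -> levels [4 8 7 2]
Step 3: flows [1->0,2->0,0->3,1->2] -> levels [5 6 7 3]
Step 4: flows [1->0,2->0,0->3,2->1] -> levels [6 6 5 4]
Step 5: flows [0=1,0->2,0->3,1->2] -> levels [4 5 7 5]
Step 6: flows [1->0,2->0,3->0,2->1] -> levels [7 5 5 4]
Step 7: flows [0->1,0->2,0->3,1=2] -> levels [4 6 6 5]
Step 8: flows [1->0,2->0,3->0,1=2] -> levels [7 5 5 4]
  -> period-2 cycle: step 8 state = step 6 state; never stabilizes
  -> state at step 30: (30-6) mod 2 = 0, same as step 6 -> [7 5 5 4]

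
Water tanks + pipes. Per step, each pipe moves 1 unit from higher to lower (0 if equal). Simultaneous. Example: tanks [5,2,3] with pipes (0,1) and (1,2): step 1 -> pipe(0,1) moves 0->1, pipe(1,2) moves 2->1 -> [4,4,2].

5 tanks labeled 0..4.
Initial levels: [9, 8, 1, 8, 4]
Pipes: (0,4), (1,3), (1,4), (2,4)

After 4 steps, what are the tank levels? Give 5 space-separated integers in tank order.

Answer: 7 8 5 6 4

Derivation:
Step 1: flows [0->4,1=3,1->4,4->2] -> levels [8 7 2 8 5]
Step 2: flows [0->4,3->1,1->4,4->2] -> levels [7 7 3 7 6]
Step 3: flows [0->4,1=3,1->4,4->2] -> levels [6 6 4 7 7]
Step 4: flows [4->0,3->1,4->1,4->2] -> levels [7 8 5 6 4]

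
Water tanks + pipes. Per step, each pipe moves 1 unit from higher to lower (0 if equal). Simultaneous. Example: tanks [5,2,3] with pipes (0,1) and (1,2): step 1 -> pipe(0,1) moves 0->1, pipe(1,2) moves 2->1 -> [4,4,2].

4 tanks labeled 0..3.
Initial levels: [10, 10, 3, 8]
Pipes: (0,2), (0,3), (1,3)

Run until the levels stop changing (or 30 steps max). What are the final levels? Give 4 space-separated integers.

Answer: 7 7 8 9

Derivation:
Step 1: flows [0->2,0->3,1->3] -> levels [8 9 4 10]
Step 2: flows [0->2,3->0,3->1] -> levels [8 10 5 8]
Step 3: flows [0->2,0=3,1->3] -> levels [7 9 6 9]
Step 4: flows [0->2,3->0,1=3] -> levels [7 9 7 8]
Step 5: flows [0=2,3->0,1->3] -> levels [8 8 7 8]
Step 6: flows [0->2,0=3,1=3] -> levels [7 8 8 8]
Step 7: flows [2->0,3->0,1=3] -> levels [9 8 7 7]
Step 8: flows [0->2,0->3,1->3] -> levels [7 7 8 9]
Step 9: flows [2->0,3->0,3->1] -> levels [9 8 7 7]
  -> period-2 cycle: step 9 state = step 7 state; never stabilizes
  -> state at step 30: (30-7) mod 2 = 1, same as step 8 -> [7 7 8 9]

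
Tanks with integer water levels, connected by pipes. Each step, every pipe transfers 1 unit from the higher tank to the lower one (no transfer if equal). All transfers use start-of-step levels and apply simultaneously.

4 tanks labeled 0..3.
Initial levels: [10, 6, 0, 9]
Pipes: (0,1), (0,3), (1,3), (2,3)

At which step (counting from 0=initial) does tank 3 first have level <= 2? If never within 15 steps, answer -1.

Step 1: flows [0->1,0->3,3->1,3->2] -> levels [8 8 1 8]
Step 2: flows [0=1,0=3,1=3,3->2] -> levels [8 8 2 7]
Step 3: flows [0=1,0->3,1->3,3->2] -> levels [7 7 3 8]
Step 4: flows [0=1,3->0,3->1,3->2] -> levels [8 8 4 5]
Step 5: flows [0=1,0->3,1->3,3->2] -> levels [7 7 5 6]
Step 6: flows [0=1,0->3,1->3,3->2] -> levels [6 6 6 7]
Step 7: flows [0=1,3->0,3->1,3->2] -> levels [7 7 7 4]
Step 8: flows [0=1,0->3,1->3,2->3] -> levels [6 6 6 7]
  -> period-2 cycle (repeats step 6); tank 3 never drops to <=2
Tank 3 never reaches <=2 within 15 steps

Answer: -1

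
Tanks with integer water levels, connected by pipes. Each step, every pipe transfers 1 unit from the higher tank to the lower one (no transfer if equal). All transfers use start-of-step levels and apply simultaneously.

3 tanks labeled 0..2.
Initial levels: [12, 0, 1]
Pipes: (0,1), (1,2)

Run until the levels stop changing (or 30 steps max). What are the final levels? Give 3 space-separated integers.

Answer: 4 5 4

Derivation:
Step 1: flows [0->1,2->1] -> levels [11 2 0]
Step 2: flows [0->1,1->2] -> levels [10 2 1]
Step 3: flows [0->1,1->2] -> levels [9 2 2]
Step 4: flows [0->1,1=2] -> levels [8 3 2]
Step 5: flows [0->1,1->2] -> levels [7 3 3]
Step 6: flows [0->1,1=2] -> levels [6 4 3]
Step 7: flows [0->1,1->2] -> levels [5 4 4]
Step 8: flows [0->1,1=2] -> levels [4 5 4]
Step 9: flows [1->0,1->2] -> levels [5 3 5]
Step 10: flows [0->1,2->1] -> levels [4 5 4]
  -> period-2 cycle: step 10 state = step 8 state; never stabilizes
  -> state at step 30: (30-8) mod 2 = 0, same as step 8 -> [4 5 4]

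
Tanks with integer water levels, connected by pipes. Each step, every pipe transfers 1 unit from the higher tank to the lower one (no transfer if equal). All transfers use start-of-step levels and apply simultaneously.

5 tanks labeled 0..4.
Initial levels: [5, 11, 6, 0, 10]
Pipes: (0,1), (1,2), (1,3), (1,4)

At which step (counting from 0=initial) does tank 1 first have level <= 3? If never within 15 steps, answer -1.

Answer: -1

Derivation:
Step 1: flows [1->0,1->2,1->3,1->4] -> levels [6 7 7 1 11]
Step 2: flows [1->0,1=2,1->3,4->1] -> levels [7 6 7 2 10]
Step 3: flows [0->1,2->1,1->3,4->1] -> levels [6 8 6 3 9]
Step 4: flows [1->0,1->2,1->3,4->1] -> levels [7 6 7 4 8]
Step 5: flows [0->1,2->1,1->3,4->1] -> levels [6 8 6 5 7]
Step 6: flows [1->0,1->2,1->3,1->4] -> levels [7 4 7 6 8]
Step 7: flows [0->1,2->1,3->1,4->1] -> levels [6 8 6 5 7]
  -> period-2 cycle (repeats step 5); tank 1 never drops to <=3
Tank 1 never reaches <=3 within 15 steps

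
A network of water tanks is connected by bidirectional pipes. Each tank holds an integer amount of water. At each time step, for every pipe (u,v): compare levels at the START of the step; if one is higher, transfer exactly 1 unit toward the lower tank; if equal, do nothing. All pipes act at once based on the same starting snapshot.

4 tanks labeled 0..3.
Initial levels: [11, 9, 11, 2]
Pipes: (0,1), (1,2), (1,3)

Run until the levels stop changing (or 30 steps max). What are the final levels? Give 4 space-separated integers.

Answer: 8 9 8 8

Derivation:
Step 1: flows [0->1,2->1,1->3] -> levels [10 10 10 3]
Step 2: flows [0=1,1=2,1->3] -> levels [10 9 10 4]
Step 3: flows [0->1,2->1,1->3] -> levels [9 10 9 5]
Step 4: flows [1->0,1->2,1->3] -> levels [10 7 10 6]
Step 5: flows [0->1,2->1,1->3] -> levels [9 8 9 7]
Step 6: flows [0->1,2->1,1->3] -> levels [8 9 8 8]
Step 7: flows [1->0,1->2,1->3] -> levels [9 6 9 9]
Step 8: flows [0->1,2->1,3->1] -> levels [8 9 8 8]
  -> period-2 cycle: step 8 state = step 6 state; never stabilizes
  -> state at step 30: (30-6) mod 2 = 0, same as step 6 -> [8 9 8 8]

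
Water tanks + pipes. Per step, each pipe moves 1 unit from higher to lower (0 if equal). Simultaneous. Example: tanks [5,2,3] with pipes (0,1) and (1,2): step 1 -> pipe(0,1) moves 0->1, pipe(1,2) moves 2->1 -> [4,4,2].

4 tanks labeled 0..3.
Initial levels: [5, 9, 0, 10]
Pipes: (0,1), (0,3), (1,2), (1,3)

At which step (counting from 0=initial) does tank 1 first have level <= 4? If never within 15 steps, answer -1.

Step 1: flows [1->0,3->0,1->2,3->1] -> levels [7 8 1 8]
Step 2: flows [1->0,3->0,1->2,1=3] -> levels [9 6 2 7]
Step 3: flows [0->1,0->3,1->2,3->1] -> levels [7 7 3 7]
Step 4: flows [0=1,0=3,1->2,1=3] -> levels [7 6 4 7]
Step 5: flows [0->1,0=3,1->2,3->1] -> levels [6 7 5 6]
Step 6: flows [1->0,0=3,1->2,1->3] -> levels [7 4 6 7]
Tank 1 first reaches <=4 at step 6

Answer: 6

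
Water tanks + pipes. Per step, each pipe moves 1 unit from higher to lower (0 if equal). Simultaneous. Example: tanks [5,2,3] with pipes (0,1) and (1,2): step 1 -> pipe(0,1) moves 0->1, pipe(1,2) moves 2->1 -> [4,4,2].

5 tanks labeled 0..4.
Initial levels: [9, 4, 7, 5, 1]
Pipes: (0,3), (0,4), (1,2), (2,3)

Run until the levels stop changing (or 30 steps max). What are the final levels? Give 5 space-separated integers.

Step 1: flows [0->3,0->4,2->1,2->3] -> levels [7 5 5 7 2]
Step 2: flows [0=3,0->4,1=2,3->2] -> levels [6 5 6 6 3]
Step 3: flows [0=3,0->4,2->1,2=3] -> levels [5 6 5 6 4]
Step 4: flows [3->0,0->4,1->2,3->2] -> levels [5 5 7 4 5]
Step 5: flows [0->3,0=4,2->1,2->3] -> levels [4 6 5 6 5]
Step 6: flows [3->0,4->0,1->2,3->2] -> levels [6 5 7 4 4]
Step 7: flows [0->3,0->4,2->1,2->3] -> levels [4 6 5 6 5]
  -> period-2 cycle: step 7 state = step 5 state; never stabilizes
  -> state at step 30: (30-5) mod 2 = 1, same as step 6 -> [6 5 7 4 4]

Answer: 6 5 7 4 4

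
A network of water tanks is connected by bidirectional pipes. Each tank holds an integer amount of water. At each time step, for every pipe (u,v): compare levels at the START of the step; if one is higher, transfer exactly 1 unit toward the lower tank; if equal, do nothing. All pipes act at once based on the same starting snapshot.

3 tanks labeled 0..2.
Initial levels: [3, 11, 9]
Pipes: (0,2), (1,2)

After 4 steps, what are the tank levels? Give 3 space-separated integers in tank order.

Step 1: flows [2->0,1->2] -> levels [4 10 9]
Step 2: flows [2->0,1->2] -> levels [5 9 9]
Step 3: flows [2->0,1=2] -> levels [6 9 8]
Step 4: flows [2->0,1->2] -> levels [7 8 8]

Answer: 7 8 8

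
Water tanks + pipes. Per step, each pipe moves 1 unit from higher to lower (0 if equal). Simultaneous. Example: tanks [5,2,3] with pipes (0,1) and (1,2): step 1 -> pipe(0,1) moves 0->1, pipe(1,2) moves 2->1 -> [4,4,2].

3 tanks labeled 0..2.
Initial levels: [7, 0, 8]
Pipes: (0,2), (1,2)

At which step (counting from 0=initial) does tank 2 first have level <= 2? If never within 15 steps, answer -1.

Answer: -1

Derivation:
Step 1: flows [2->0,2->1] -> levels [8 1 6]
Step 2: flows [0->2,2->1] -> levels [7 2 6]
Step 3: flows [0->2,2->1] -> levels [6 3 6]
Step 4: flows [0=2,2->1] -> levels [6 4 5]
Step 5: flows [0->2,2->1] -> levels [5 5 5]
Step 6: flows [0=2,1=2] -> levels [5 5 5]
  -> stable; tank 2 stays at 5 > 2
Tank 2 never reaches <=2 within 15 steps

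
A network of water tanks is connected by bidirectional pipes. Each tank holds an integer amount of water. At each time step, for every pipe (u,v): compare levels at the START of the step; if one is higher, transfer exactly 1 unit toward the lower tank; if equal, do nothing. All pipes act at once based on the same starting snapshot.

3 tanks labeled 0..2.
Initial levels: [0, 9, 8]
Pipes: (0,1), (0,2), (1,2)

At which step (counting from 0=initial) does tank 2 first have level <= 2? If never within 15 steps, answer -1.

Answer: -1

Derivation:
Step 1: flows [1->0,2->0,1->2] -> levels [2 7 8]
Step 2: flows [1->0,2->0,2->1] -> levels [4 7 6]
Step 3: flows [1->0,2->0,1->2] -> levels [6 5 6]
Step 4: flows [0->1,0=2,2->1] -> levels [5 7 5]
Step 5: flows [1->0,0=2,1->2] -> levels [6 5 6]
  -> period-2 cycle (repeats step 3); tank 2 never drops to <=2
Tank 2 never reaches <=2 within 15 steps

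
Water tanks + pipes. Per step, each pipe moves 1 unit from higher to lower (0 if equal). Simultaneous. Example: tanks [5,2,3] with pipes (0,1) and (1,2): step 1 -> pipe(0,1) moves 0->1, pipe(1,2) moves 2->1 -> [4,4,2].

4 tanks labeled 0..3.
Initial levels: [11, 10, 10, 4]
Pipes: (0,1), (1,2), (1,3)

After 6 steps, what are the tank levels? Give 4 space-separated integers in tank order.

Answer: 10 7 10 8

Derivation:
Step 1: flows [0->1,1=2,1->3] -> levels [10 10 10 5]
Step 2: flows [0=1,1=2,1->3] -> levels [10 9 10 6]
Step 3: flows [0->1,2->1,1->3] -> levels [9 10 9 7]
Step 4: flows [1->0,1->2,1->3] -> levels [10 7 10 8]
Step 5: flows [0->1,2->1,3->1] -> levels [9 10 9 7]
  -> period-2 cycle: step 5 state = step 3 state
  -> state at step 6: (6-3) mod 2 = 1, same as step 4 -> [10 7 10 8]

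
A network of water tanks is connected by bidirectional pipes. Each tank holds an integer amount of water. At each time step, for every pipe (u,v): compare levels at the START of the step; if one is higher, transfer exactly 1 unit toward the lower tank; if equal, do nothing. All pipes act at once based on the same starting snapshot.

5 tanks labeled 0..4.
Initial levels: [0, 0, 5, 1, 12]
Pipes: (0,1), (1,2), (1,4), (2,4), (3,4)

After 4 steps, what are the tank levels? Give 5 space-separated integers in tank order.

Step 1: flows [0=1,2->1,4->1,4->2,4->3] -> levels [0 2 5 2 9]
Step 2: flows [1->0,2->1,4->1,4->2,4->3] -> levels [1 3 5 3 6]
Step 3: flows [1->0,2->1,4->1,4->2,4->3] -> levels [2 4 5 4 3]
Step 4: flows [1->0,2->1,1->4,2->4,3->4] -> levels [3 3 3 3 6]

Answer: 3 3 3 3 6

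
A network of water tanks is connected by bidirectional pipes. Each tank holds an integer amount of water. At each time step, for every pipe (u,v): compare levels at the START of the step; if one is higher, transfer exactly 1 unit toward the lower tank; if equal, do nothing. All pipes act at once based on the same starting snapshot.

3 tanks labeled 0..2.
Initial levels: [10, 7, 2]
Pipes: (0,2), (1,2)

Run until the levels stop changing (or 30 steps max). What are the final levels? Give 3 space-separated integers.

Step 1: flows [0->2,1->2] -> levels [9 6 4]
Step 2: flows [0->2,1->2] -> levels [8 5 6]
Step 3: flows [0->2,2->1] -> levels [7 6 6]
Step 4: flows [0->2,1=2] -> levels [6 6 7]
Step 5: flows [2->0,2->1] -> levels [7 7 5]
Step 6: flows [0->2,1->2] -> levels [6 6 7]
  -> period-2 cycle: step 6 state = step 4 state; never stabilizes
  -> state at step 30: (30-4) mod 2 = 0, same as step 4 -> [6 6 7]

Answer: 6 6 7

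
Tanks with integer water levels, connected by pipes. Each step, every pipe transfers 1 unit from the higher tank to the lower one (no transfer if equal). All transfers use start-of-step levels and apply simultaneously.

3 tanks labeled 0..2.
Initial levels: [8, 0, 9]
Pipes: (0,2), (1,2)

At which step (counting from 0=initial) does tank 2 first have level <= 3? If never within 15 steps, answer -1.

Answer: -1

Derivation:
Step 1: flows [2->0,2->1] -> levels [9 1 7]
Step 2: flows [0->2,2->1] -> levels [8 2 7]
Step 3: flows [0->2,2->1] -> levels [7 3 7]
Step 4: flows [0=2,2->1] -> levels [7 4 6]
Step 5: flows [0->2,2->1] -> levels [6 5 6]
Step 6: flows [0=2,2->1] -> levels [6 6 5]
Step 7: flows [0->2,1->2] -> levels [5 5 7]
Step 8: flows [2->0,2->1] -> levels [6 6 5]
  -> period-2 cycle (repeats step 6); tank 2 never drops to <=3
Tank 2 never reaches <=3 within 15 steps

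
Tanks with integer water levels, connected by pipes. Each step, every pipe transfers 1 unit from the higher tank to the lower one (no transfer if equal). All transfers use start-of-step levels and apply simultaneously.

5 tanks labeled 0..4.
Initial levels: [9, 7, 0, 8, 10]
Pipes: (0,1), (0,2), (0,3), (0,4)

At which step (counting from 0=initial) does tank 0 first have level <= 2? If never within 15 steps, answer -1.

Answer: -1

Derivation:
Step 1: flows [0->1,0->2,0->3,4->0] -> levels [7 8 1 9 9]
Step 2: flows [1->0,0->2,3->0,4->0] -> levels [9 7 2 8 8]
Step 3: flows [0->1,0->2,0->3,0->4] -> levels [5 8 3 9 9]
Step 4: flows [1->0,0->2,3->0,4->0] -> levels [7 7 4 8 8]
Step 5: flows [0=1,0->2,3->0,4->0] -> levels [8 7 5 7 7]
Step 6: flows [0->1,0->2,0->3,0->4] -> levels [4 8 6 8 8]
Step 7: flows [1->0,2->0,3->0,4->0] -> levels [8 7 5 7 7]
  -> period-2 cycle (repeats step 5); tank 0 never drops to <=2
Tank 0 never reaches <=2 within 15 steps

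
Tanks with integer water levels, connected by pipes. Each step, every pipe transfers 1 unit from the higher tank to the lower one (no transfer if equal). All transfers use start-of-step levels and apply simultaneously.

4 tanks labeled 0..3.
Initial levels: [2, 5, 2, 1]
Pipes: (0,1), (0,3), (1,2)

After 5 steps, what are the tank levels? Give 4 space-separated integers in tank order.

Answer: 1 4 2 3

Derivation:
Step 1: flows [1->0,0->3,1->2] -> levels [2 3 3 2]
Step 2: flows [1->0,0=3,1=2] -> levels [3 2 3 2]
Step 3: flows [0->1,0->3,2->1] -> levels [1 4 2 3]
Step 4: flows [1->0,3->0,1->2] -> levels [3 2 3 2]
  -> period-2 cycle: step 4 state = step 2 state
  -> state at step 5: (5-2) mod 2 = 1, same as step 3 -> [1 4 2 3]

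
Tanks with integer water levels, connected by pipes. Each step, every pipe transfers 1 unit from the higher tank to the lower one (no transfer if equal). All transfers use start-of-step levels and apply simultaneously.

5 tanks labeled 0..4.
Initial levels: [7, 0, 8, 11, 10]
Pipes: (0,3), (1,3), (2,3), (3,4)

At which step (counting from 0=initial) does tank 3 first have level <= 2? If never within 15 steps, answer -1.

Answer: -1

Derivation:
Step 1: flows [3->0,3->1,3->2,3->4] -> levels [8 1 9 7 11]
Step 2: flows [0->3,3->1,2->3,4->3] -> levels [7 2 8 9 10]
Step 3: flows [3->0,3->1,3->2,4->3] -> levels [8 3 9 7 9]
Step 4: flows [0->3,3->1,2->3,4->3] -> levels [7 4 8 9 8]
Step 5: flows [3->0,3->1,3->2,3->4] -> levels [8 5 9 5 9]
Step 6: flows [0->3,1=3,2->3,4->3] -> levels [7 5 8 8 8]
Step 7: flows [3->0,3->1,2=3,3=4] -> levels [8 6 8 6 8]
Step 8: flows [0->3,1=3,2->3,4->3] -> levels [7 6 7 9 7]
Step 9: flows [3->0,3->1,3->2,3->4] -> levels [8 7 8 5 8]
Step 10: flows [0->3,1->3,2->3,4->3] -> levels [7 6 7 9 7]
  -> period-2 cycle (repeats step 8); tank 3 never drops to <=2
Tank 3 never reaches <=2 within 15 steps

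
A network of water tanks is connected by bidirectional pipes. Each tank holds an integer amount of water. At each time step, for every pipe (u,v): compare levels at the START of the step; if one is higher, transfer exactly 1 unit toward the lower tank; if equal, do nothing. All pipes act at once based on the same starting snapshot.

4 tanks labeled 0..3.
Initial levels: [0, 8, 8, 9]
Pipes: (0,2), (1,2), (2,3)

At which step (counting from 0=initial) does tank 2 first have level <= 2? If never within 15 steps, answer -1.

Answer: -1

Derivation:
Step 1: flows [2->0,1=2,3->2] -> levels [1 8 8 8]
Step 2: flows [2->0,1=2,2=3] -> levels [2 8 7 8]
Step 3: flows [2->0,1->2,3->2] -> levels [3 7 8 7]
Step 4: flows [2->0,2->1,2->3] -> levels [4 8 5 8]
Step 5: flows [2->0,1->2,3->2] -> levels [5 7 6 7]
Step 6: flows [2->0,1->2,3->2] -> levels [6 6 7 6]
Step 7: flows [2->0,2->1,2->3] -> levels [7 7 4 7]
Step 8: flows [0->2,1->2,3->2] -> levels [6 6 7 6]
  -> period-2 cycle (repeats step 6); tank 2 never drops to <=2
Tank 2 never reaches <=2 within 15 steps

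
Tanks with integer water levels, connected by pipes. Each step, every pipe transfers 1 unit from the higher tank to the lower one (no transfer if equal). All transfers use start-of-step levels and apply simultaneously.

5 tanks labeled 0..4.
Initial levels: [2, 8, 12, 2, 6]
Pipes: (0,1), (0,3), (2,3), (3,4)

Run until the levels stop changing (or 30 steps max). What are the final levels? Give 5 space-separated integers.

Answer: 5 6 6 7 6

Derivation:
Step 1: flows [1->0,0=3,2->3,4->3] -> levels [3 7 11 4 5]
Step 2: flows [1->0,3->0,2->3,4->3] -> levels [5 6 10 5 4]
Step 3: flows [1->0,0=3,2->3,3->4] -> levels [6 5 9 5 5]
Step 4: flows [0->1,0->3,2->3,3=4] -> levels [4 6 8 7 5]
Step 5: flows [1->0,3->0,2->3,3->4] -> levels [6 5 7 6 6]
Step 6: flows [0->1,0=3,2->3,3=4] -> levels [5 6 6 7 6]
Step 7: flows [1->0,3->0,3->2,3->4] -> levels [7 5 7 4 7]
Step 8: flows [0->1,0->3,2->3,4->3] -> levels [5 6 6 7 6]
  -> period-2 cycle: step 8 state = step 6 state; never stabilizes
  -> state at step 30: (30-6) mod 2 = 0, same as step 6 -> [5 6 6 7 6]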